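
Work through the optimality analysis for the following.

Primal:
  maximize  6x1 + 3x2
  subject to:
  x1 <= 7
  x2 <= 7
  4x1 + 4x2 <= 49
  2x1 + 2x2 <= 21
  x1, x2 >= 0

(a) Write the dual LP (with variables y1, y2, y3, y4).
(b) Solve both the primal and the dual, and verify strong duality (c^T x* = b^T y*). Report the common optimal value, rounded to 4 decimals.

The standard primal-dual pair for 'max c^T x s.t. A x <= b, x >= 0' is:
  Dual:  min b^T y  s.t.  A^T y >= c,  y >= 0.

So the dual LP is:
  minimize  7y1 + 7y2 + 49y3 + 21y4
  subject to:
    y1 + 4y3 + 2y4 >= 6
    y2 + 4y3 + 2y4 >= 3
    y1, y2, y3, y4 >= 0

Solving the primal: x* = (7, 3.5).
  primal value c^T x* = 52.5.
Solving the dual: y* = (3, 0, 0, 1.5).
  dual value b^T y* = 52.5.
Strong duality: c^T x* = b^T y*. Confirmed.

52.5


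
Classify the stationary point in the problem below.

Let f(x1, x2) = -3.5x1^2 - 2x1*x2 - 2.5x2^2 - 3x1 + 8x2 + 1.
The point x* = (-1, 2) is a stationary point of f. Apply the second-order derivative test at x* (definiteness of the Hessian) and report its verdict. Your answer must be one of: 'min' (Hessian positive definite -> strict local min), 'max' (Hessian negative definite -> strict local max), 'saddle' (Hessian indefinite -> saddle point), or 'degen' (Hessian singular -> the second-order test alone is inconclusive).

Compute the Hessian H = grad^2 f:
  H = [[-7, -2], [-2, -5]]
Verify stationarity: grad f(x*) = H x* + g = (0, 0).
Eigenvalues of H: -8.2361, -3.7639.
Both eigenvalues < 0, so H is negative definite -> x* is a strict local max.

max


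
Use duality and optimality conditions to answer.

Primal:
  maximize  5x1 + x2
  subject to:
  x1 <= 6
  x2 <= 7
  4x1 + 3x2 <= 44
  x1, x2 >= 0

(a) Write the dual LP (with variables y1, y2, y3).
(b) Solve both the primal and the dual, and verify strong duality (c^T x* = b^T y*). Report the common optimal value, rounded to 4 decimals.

The standard primal-dual pair for 'max c^T x s.t. A x <= b, x >= 0' is:
  Dual:  min b^T y  s.t.  A^T y >= c,  y >= 0.

So the dual LP is:
  minimize  6y1 + 7y2 + 44y3
  subject to:
    y1 + 4y3 >= 5
    y2 + 3y3 >= 1
    y1, y2, y3 >= 0

Solving the primal: x* = (6, 6.6667).
  primal value c^T x* = 36.6667.
Solving the dual: y* = (3.6667, 0, 0.3333).
  dual value b^T y* = 36.6667.
Strong duality: c^T x* = b^T y*. Confirmed.

36.6667


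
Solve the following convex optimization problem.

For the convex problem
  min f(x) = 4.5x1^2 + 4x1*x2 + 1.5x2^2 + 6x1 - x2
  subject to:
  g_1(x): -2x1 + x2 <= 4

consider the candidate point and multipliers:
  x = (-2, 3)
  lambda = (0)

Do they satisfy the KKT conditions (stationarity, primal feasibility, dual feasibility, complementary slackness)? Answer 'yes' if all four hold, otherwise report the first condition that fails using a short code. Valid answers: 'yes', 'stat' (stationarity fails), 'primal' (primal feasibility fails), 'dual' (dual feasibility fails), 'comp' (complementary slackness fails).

Gradient of f: grad f(x) = Q x + c = (0, 0)
Constraint values g_i(x) = a_i^T x - b_i:
  g_1((-2, 3)) = 3
Stationarity residual: grad f(x) + sum_i lambda_i a_i = (0, 0)
  -> stationarity OK
Primal feasibility (all g_i <= 0): FAILS
Dual feasibility (all lambda_i >= 0): OK
Complementary slackness (lambda_i * g_i(x) = 0 for all i): OK

Verdict: the first failing condition is primal_feasibility -> primal.

primal


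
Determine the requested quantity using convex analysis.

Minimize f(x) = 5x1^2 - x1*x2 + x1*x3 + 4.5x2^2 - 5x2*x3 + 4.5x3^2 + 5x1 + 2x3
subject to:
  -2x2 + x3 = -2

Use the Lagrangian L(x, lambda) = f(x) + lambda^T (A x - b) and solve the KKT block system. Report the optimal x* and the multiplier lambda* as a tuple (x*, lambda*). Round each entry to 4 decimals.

Form the Lagrangian:
  L(x, lambda) = (1/2) x^T Q x + c^T x + lambda^T (A x - b)
Stationarity (grad_x L = 0): Q x + c + A^T lambda = 0.
Primal feasibility: A x = b.

This gives the KKT block system:
  [ Q   A^T ] [ x     ]   [-c ]
  [ A    0  ] [ lambda ] = [ b ]

Solving the linear system:
  x*      = (-0.3896, 0.8956, -0.2088)
  lambda* = (4.747)
  f(x*)   = 3.5643

x* = (-0.3896, 0.8956, -0.2088), lambda* = (4.747)


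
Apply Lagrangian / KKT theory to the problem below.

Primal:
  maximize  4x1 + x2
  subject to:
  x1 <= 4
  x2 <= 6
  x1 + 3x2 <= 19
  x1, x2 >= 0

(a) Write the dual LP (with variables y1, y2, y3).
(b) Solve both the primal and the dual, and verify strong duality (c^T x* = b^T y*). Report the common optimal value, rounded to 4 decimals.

The standard primal-dual pair for 'max c^T x s.t. A x <= b, x >= 0' is:
  Dual:  min b^T y  s.t.  A^T y >= c,  y >= 0.

So the dual LP is:
  minimize  4y1 + 6y2 + 19y3
  subject to:
    y1 + y3 >= 4
    y2 + 3y3 >= 1
    y1, y2, y3 >= 0

Solving the primal: x* = (4, 5).
  primal value c^T x* = 21.
Solving the dual: y* = (3.6667, 0, 0.3333).
  dual value b^T y* = 21.
Strong duality: c^T x* = b^T y*. Confirmed.

21


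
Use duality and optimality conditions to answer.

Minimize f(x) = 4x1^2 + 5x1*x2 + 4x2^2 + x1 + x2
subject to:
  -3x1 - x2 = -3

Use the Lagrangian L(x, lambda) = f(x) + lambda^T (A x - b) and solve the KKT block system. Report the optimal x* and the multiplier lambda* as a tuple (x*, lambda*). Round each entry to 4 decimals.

Form the Lagrangian:
  L(x, lambda) = (1/2) x^T Q x + c^T x + lambda^T (A x - b)
Stationarity (grad_x L = 0): Q x + c + A^T lambda = 0.
Primal feasibility: A x = b.

This gives the KKT block system:
  [ Q   A^T ] [ x     ]   [-c ]
  [ A    0  ] [ lambda ] = [ b ]

Solving the linear system:
  x*      = (1.18, -0.54)
  lambda* = (2.58)
  f(x*)   = 4.19

x* = (1.18, -0.54), lambda* = (2.58)


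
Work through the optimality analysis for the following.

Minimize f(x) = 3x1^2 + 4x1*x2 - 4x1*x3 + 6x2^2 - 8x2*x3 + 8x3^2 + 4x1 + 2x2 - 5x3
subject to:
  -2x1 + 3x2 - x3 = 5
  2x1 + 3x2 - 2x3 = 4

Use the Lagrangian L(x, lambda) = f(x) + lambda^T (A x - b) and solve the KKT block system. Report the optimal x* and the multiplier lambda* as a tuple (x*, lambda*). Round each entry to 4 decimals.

Form the Lagrangian:
  L(x, lambda) = (1/2) x^T Q x + c^T x + lambda^T (A x - b)
Stationarity (grad_x L = 0): Q x + c + A^T lambda = 0.
Primal feasibility: A x = b.

This gives the KKT block system:
  [ Q   A^T ] [ x     ]   [-c ]
  [ A    0  ] [ lambda ] = [ b ]

Solving the linear system:
  x*      = (-0.1446, 1.7108, 0.4217)
  lambda* = (-1.0241, -5.1687)
  f(x*)   = 13.2651

x* = (-0.1446, 1.7108, 0.4217), lambda* = (-1.0241, -5.1687)


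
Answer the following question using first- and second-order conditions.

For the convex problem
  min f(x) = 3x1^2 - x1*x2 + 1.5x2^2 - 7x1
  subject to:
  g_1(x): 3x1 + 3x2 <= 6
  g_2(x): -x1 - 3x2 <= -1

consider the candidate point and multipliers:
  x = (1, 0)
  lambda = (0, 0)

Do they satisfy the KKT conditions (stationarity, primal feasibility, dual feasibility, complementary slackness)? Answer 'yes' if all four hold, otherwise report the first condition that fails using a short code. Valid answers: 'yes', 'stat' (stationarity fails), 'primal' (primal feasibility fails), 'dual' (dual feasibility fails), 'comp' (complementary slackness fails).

Gradient of f: grad f(x) = Q x + c = (-1, -1)
Constraint values g_i(x) = a_i^T x - b_i:
  g_1((1, 0)) = -3
  g_2((1, 0)) = 0
Stationarity residual: grad f(x) + sum_i lambda_i a_i = (-1, -1)
  -> stationarity FAILS
Primal feasibility (all g_i <= 0): OK
Dual feasibility (all lambda_i >= 0): OK
Complementary slackness (lambda_i * g_i(x) = 0 for all i): OK

Verdict: the first failing condition is stationarity -> stat.

stat


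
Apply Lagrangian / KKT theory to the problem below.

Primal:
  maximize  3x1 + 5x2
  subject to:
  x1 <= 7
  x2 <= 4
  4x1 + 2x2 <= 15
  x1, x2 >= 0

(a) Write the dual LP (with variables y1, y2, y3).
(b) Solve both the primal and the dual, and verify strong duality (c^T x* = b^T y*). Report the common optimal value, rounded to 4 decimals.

The standard primal-dual pair for 'max c^T x s.t. A x <= b, x >= 0' is:
  Dual:  min b^T y  s.t.  A^T y >= c,  y >= 0.

So the dual LP is:
  minimize  7y1 + 4y2 + 15y3
  subject to:
    y1 + 4y3 >= 3
    y2 + 2y3 >= 5
    y1, y2, y3 >= 0

Solving the primal: x* = (1.75, 4).
  primal value c^T x* = 25.25.
Solving the dual: y* = (0, 3.5, 0.75).
  dual value b^T y* = 25.25.
Strong duality: c^T x* = b^T y*. Confirmed.

25.25


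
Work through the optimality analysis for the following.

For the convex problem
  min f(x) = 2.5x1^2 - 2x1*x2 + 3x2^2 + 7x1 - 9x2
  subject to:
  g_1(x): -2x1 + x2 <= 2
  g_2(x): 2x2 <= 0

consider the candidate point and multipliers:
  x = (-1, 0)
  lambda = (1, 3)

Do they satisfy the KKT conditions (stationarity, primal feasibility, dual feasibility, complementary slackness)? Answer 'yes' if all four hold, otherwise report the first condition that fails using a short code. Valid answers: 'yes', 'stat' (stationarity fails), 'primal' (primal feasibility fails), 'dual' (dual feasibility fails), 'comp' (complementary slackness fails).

Gradient of f: grad f(x) = Q x + c = (2, -7)
Constraint values g_i(x) = a_i^T x - b_i:
  g_1((-1, 0)) = 0
  g_2((-1, 0)) = 0
Stationarity residual: grad f(x) + sum_i lambda_i a_i = (0, 0)
  -> stationarity OK
Primal feasibility (all g_i <= 0): OK
Dual feasibility (all lambda_i >= 0): OK
Complementary slackness (lambda_i * g_i(x) = 0 for all i): OK

Verdict: yes, KKT holds.

yes


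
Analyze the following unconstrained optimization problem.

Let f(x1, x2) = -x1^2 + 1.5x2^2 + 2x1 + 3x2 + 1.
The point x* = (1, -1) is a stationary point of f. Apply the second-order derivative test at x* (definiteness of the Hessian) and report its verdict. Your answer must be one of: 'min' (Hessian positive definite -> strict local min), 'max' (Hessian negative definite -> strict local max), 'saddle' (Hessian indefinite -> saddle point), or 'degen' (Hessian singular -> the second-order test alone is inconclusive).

Compute the Hessian H = grad^2 f:
  H = [[-2, 0], [0, 3]]
Verify stationarity: grad f(x*) = H x* + g = (0, 0).
Eigenvalues of H: -2, 3.
Eigenvalues have mixed signs, so H is indefinite -> x* is a saddle point.

saddle


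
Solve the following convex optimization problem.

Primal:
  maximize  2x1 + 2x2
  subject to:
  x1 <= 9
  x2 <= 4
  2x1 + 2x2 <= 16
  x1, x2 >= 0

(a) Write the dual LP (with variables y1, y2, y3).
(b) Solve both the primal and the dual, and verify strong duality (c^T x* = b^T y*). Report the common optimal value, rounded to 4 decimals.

The standard primal-dual pair for 'max c^T x s.t. A x <= b, x >= 0' is:
  Dual:  min b^T y  s.t.  A^T y >= c,  y >= 0.

So the dual LP is:
  minimize  9y1 + 4y2 + 16y3
  subject to:
    y1 + 2y3 >= 2
    y2 + 2y3 >= 2
    y1, y2, y3 >= 0

Solving the primal: x* = (8, 0).
  primal value c^T x* = 16.
Solving the dual: y* = (0, 0, 1).
  dual value b^T y* = 16.
Strong duality: c^T x* = b^T y*. Confirmed.

16


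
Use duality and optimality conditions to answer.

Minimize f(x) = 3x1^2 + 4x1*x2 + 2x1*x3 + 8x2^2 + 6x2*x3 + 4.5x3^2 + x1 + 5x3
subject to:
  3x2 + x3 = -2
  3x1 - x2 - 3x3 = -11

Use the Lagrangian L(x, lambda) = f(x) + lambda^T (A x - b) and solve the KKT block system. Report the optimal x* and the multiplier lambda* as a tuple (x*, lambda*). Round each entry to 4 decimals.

Form the Lagrangian:
  L(x, lambda) = (1/2) x^T Q x + c^T x + lambda^T (A x - b)
Stationarity (grad_x L = 0): Q x + c + A^T lambda = 0.
Primal feasibility: A x = b.

This gives the KKT block system:
  [ Q   A^T ] [ x     ]   [-c ]
  [ A    0  ] [ lambda ] = [ b ]

Solving the linear system:
  x*      = (-2.4713, -1.1983, 1.5948)
  lambda* = (8.2109, 5.1438)
  f(x*)   = 39.2532

x* = (-2.4713, -1.1983, 1.5948), lambda* = (8.2109, 5.1438)


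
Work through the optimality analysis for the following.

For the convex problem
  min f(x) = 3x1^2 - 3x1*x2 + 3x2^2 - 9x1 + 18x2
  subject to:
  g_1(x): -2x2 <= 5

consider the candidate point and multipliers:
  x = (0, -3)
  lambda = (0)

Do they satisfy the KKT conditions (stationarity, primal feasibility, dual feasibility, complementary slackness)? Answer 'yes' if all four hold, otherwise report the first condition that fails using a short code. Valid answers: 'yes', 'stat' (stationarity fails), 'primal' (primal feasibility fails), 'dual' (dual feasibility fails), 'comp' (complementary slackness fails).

Gradient of f: grad f(x) = Q x + c = (0, 0)
Constraint values g_i(x) = a_i^T x - b_i:
  g_1((0, -3)) = 1
Stationarity residual: grad f(x) + sum_i lambda_i a_i = (0, 0)
  -> stationarity OK
Primal feasibility (all g_i <= 0): FAILS
Dual feasibility (all lambda_i >= 0): OK
Complementary slackness (lambda_i * g_i(x) = 0 for all i): OK

Verdict: the first failing condition is primal_feasibility -> primal.

primal


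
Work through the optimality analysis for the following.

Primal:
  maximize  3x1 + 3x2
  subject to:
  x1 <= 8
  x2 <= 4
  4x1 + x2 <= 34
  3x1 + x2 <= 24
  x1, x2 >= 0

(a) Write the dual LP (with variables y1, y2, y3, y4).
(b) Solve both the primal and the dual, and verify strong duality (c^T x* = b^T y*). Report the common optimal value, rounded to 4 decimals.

The standard primal-dual pair for 'max c^T x s.t. A x <= b, x >= 0' is:
  Dual:  min b^T y  s.t.  A^T y >= c,  y >= 0.

So the dual LP is:
  minimize  8y1 + 4y2 + 34y3 + 24y4
  subject to:
    y1 + 4y3 + 3y4 >= 3
    y2 + y3 + y4 >= 3
    y1, y2, y3, y4 >= 0

Solving the primal: x* = (6.6667, 4).
  primal value c^T x* = 32.
Solving the dual: y* = (0, 2, 0, 1).
  dual value b^T y* = 32.
Strong duality: c^T x* = b^T y*. Confirmed.

32


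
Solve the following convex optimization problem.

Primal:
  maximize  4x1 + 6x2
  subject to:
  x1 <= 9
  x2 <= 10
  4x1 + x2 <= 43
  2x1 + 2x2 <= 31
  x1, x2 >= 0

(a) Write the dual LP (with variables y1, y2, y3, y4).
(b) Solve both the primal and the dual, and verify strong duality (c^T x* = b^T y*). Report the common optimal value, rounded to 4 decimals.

The standard primal-dual pair for 'max c^T x s.t. A x <= b, x >= 0' is:
  Dual:  min b^T y  s.t.  A^T y >= c,  y >= 0.

So the dual LP is:
  minimize  9y1 + 10y2 + 43y3 + 31y4
  subject to:
    y1 + 4y3 + 2y4 >= 4
    y2 + y3 + 2y4 >= 6
    y1, y2, y3, y4 >= 0

Solving the primal: x* = (5.5, 10).
  primal value c^T x* = 82.
Solving the dual: y* = (0, 2, 0, 2).
  dual value b^T y* = 82.
Strong duality: c^T x* = b^T y*. Confirmed.

82


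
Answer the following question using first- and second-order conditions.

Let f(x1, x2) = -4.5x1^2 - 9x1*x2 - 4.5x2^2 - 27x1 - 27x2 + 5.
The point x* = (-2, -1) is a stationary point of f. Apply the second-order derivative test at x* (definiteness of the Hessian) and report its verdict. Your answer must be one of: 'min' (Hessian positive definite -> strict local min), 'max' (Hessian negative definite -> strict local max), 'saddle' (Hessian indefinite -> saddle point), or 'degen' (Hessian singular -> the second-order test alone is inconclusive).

Compute the Hessian H = grad^2 f:
  H = [[-9, -9], [-9, -9]]
Verify stationarity: grad f(x*) = H x* + g = (0, 0).
Eigenvalues of H: -18, 0.
H has a zero eigenvalue (singular; negative semidefinite but not definite), so H is neither positive definite, negative definite, nor indefinite. The second-order test alone is inconclusive -> degen.
(Indeed, f is constant along the null direction of H through x*, so x* is not a strict local extremum.)

degen


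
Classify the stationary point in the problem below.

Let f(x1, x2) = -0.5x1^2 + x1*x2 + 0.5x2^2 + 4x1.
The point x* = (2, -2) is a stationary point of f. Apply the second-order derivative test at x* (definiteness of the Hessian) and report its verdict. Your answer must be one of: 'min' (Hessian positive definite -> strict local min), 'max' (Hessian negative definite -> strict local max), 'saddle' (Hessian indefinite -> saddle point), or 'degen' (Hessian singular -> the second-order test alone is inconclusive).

Compute the Hessian H = grad^2 f:
  H = [[-1, 1], [1, 1]]
Verify stationarity: grad f(x*) = H x* + g = (0, 0).
Eigenvalues of H: -1.4142, 1.4142.
Eigenvalues have mixed signs, so H is indefinite -> x* is a saddle point.

saddle


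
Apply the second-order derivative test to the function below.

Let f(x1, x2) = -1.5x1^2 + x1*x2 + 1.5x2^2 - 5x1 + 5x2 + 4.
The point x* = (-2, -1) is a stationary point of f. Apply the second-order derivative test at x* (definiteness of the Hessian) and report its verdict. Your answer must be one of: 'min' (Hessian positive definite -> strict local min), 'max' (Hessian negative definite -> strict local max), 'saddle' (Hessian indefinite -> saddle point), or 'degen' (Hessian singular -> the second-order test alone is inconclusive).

Compute the Hessian H = grad^2 f:
  H = [[-3, 1], [1, 3]]
Verify stationarity: grad f(x*) = H x* + g = (0, 0).
Eigenvalues of H: -3.1623, 3.1623.
Eigenvalues have mixed signs, so H is indefinite -> x* is a saddle point.

saddle


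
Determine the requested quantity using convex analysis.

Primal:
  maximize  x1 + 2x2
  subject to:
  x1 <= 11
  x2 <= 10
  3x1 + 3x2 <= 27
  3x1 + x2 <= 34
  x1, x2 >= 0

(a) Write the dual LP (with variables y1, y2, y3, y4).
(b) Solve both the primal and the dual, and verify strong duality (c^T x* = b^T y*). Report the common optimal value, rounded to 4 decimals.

The standard primal-dual pair for 'max c^T x s.t. A x <= b, x >= 0' is:
  Dual:  min b^T y  s.t.  A^T y >= c,  y >= 0.

So the dual LP is:
  minimize  11y1 + 10y2 + 27y3 + 34y4
  subject to:
    y1 + 3y3 + 3y4 >= 1
    y2 + 3y3 + y4 >= 2
    y1, y2, y3, y4 >= 0

Solving the primal: x* = (0, 9).
  primal value c^T x* = 18.
Solving the dual: y* = (0, 0, 0.6667, 0).
  dual value b^T y* = 18.
Strong duality: c^T x* = b^T y*. Confirmed.

18


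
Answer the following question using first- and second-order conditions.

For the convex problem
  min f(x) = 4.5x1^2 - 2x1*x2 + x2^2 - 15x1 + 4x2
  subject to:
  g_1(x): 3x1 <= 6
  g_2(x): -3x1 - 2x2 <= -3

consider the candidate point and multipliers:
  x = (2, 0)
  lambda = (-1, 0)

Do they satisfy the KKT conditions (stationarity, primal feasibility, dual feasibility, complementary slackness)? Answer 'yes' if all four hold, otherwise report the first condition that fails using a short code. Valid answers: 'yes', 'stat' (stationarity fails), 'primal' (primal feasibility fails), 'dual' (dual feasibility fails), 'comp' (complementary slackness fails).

Gradient of f: grad f(x) = Q x + c = (3, 0)
Constraint values g_i(x) = a_i^T x - b_i:
  g_1((2, 0)) = 0
  g_2((2, 0)) = -3
Stationarity residual: grad f(x) + sum_i lambda_i a_i = (0, 0)
  -> stationarity OK
Primal feasibility (all g_i <= 0): OK
Dual feasibility (all lambda_i >= 0): FAILS
Complementary slackness (lambda_i * g_i(x) = 0 for all i): OK

Verdict: the first failing condition is dual_feasibility -> dual.

dual


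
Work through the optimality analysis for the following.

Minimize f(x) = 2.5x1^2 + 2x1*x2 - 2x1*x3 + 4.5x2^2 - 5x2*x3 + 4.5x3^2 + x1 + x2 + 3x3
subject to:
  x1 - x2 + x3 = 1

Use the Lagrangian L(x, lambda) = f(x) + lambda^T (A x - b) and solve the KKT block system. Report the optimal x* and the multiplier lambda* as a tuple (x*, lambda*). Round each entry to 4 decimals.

Form the Lagrangian:
  L(x, lambda) = (1/2) x^T Q x + c^T x + lambda^T (A x - b)
Stationarity (grad_x L = 0): Q x + c + A^T lambda = 0.
Primal feasibility: A x = b.

This gives the KKT block system:
  [ Q   A^T ] [ x     ]   [-c ]
  [ A    0  ] [ lambda ] = [ b ]

Solving the linear system:
  x*      = (0.5625, -0.7188, -0.2813)
  lambda* = (-2.9375)
  f(x*)   = 0.9687

x* = (0.5625, -0.7188, -0.2813), lambda* = (-2.9375)


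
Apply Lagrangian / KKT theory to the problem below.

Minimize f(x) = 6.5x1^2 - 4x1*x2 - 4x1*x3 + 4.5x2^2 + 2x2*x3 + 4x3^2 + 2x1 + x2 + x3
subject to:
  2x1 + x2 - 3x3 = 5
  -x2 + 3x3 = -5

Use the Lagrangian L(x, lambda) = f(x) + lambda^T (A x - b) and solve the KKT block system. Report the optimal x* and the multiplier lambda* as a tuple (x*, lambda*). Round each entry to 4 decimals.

Form the Lagrangian:
  L(x, lambda) = (1/2) x^T Q x + c^T x + lambda^T (A x - b)
Stationarity (grad_x L = 0): Q x + c + A^T lambda = 0.
Primal feasibility: A x = b.

This gives the KKT block system:
  [ Q   A^T ] [ x     ]   [-c ]
  [ A    0  ] [ lambda ] = [ b ]

Solving the linear system:
  x*      = (0, 0.5743, -1.4752)
  lambda* = (-2.802, 0.4158)
  f(x*)   = 7.5941

x* = (0, 0.5743, -1.4752), lambda* = (-2.802, 0.4158)


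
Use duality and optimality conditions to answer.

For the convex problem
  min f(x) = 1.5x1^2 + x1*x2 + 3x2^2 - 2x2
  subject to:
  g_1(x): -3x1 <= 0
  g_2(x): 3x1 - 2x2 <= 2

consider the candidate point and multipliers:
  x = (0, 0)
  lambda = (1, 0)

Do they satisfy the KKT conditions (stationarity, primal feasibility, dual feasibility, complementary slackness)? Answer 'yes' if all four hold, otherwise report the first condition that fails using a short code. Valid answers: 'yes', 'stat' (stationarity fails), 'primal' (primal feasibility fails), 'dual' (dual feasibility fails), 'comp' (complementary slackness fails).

Gradient of f: grad f(x) = Q x + c = (0, -2)
Constraint values g_i(x) = a_i^T x - b_i:
  g_1((0, 0)) = 0
  g_2((0, 0)) = -2
Stationarity residual: grad f(x) + sum_i lambda_i a_i = (-3, -2)
  -> stationarity FAILS
Primal feasibility (all g_i <= 0): OK
Dual feasibility (all lambda_i >= 0): OK
Complementary slackness (lambda_i * g_i(x) = 0 for all i): OK

Verdict: the first failing condition is stationarity -> stat.

stat


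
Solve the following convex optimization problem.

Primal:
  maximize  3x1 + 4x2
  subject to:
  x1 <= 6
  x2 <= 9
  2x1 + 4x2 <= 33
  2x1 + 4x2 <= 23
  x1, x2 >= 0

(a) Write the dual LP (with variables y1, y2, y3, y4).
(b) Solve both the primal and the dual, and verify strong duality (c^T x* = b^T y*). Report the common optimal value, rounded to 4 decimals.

The standard primal-dual pair for 'max c^T x s.t. A x <= b, x >= 0' is:
  Dual:  min b^T y  s.t.  A^T y >= c,  y >= 0.

So the dual LP is:
  minimize  6y1 + 9y2 + 33y3 + 23y4
  subject to:
    y1 + 2y3 + 2y4 >= 3
    y2 + 4y3 + 4y4 >= 4
    y1, y2, y3, y4 >= 0

Solving the primal: x* = (6, 2.75).
  primal value c^T x* = 29.
Solving the dual: y* = (1, 0, 0, 1).
  dual value b^T y* = 29.
Strong duality: c^T x* = b^T y*. Confirmed.

29


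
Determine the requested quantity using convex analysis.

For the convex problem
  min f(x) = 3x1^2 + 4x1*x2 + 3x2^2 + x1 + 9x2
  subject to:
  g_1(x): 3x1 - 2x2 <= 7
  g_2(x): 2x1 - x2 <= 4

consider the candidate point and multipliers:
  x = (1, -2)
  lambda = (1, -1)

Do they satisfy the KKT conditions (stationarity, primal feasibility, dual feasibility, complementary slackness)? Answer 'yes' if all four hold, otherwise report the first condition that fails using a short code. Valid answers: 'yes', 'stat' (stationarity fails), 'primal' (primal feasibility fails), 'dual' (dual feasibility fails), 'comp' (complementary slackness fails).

Gradient of f: grad f(x) = Q x + c = (-1, 1)
Constraint values g_i(x) = a_i^T x - b_i:
  g_1((1, -2)) = 0
  g_2((1, -2)) = 0
Stationarity residual: grad f(x) + sum_i lambda_i a_i = (0, 0)
  -> stationarity OK
Primal feasibility (all g_i <= 0): OK
Dual feasibility (all lambda_i >= 0): FAILS
Complementary slackness (lambda_i * g_i(x) = 0 for all i): OK

Verdict: the first failing condition is dual_feasibility -> dual.

dual


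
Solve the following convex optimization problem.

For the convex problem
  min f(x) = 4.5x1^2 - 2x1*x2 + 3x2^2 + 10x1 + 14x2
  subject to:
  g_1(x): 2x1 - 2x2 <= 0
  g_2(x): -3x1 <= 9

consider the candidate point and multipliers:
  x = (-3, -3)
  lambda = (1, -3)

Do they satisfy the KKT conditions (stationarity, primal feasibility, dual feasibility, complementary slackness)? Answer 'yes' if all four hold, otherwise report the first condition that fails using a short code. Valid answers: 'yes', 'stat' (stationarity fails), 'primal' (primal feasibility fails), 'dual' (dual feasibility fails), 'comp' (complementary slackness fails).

Gradient of f: grad f(x) = Q x + c = (-11, 2)
Constraint values g_i(x) = a_i^T x - b_i:
  g_1((-3, -3)) = 0
  g_2((-3, -3)) = 0
Stationarity residual: grad f(x) + sum_i lambda_i a_i = (0, 0)
  -> stationarity OK
Primal feasibility (all g_i <= 0): OK
Dual feasibility (all lambda_i >= 0): FAILS
Complementary slackness (lambda_i * g_i(x) = 0 for all i): OK

Verdict: the first failing condition is dual_feasibility -> dual.

dual


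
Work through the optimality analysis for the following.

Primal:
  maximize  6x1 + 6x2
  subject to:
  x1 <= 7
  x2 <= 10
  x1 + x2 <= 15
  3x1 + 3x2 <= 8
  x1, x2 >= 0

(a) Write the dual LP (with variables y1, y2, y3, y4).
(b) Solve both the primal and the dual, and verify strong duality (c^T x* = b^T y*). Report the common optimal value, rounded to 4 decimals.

The standard primal-dual pair for 'max c^T x s.t. A x <= b, x >= 0' is:
  Dual:  min b^T y  s.t.  A^T y >= c,  y >= 0.

So the dual LP is:
  minimize  7y1 + 10y2 + 15y3 + 8y4
  subject to:
    y1 + y3 + 3y4 >= 6
    y2 + y3 + 3y4 >= 6
    y1, y2, y3, y4 >= 0

Solving the primal: x* = (2.6667, 0).
  primal value c^T x* = 16.
Solving the dual: y* = (0, 0, 0, 2).
  dual value b^T y* = 16.
Strong duality: c^T x* = b^T y*. Confirmed.

16


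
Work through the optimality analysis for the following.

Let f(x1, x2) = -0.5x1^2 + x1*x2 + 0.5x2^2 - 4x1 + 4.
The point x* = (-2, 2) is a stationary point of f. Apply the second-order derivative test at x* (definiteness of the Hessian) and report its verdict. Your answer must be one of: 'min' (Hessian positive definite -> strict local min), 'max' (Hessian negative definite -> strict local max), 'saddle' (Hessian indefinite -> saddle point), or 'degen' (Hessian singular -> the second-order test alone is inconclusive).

Compute the Hessian H = grad^2 f:
  H = [[-1, 1], [1, 1]]
Verify stationarity: grad f(x*) = H x* + g = (0, 0).
Eigenvalues of H: -1.4142, 1.4142.
Eigenvalues have mixed signs, so H is indefinite -> x* is a saddle point.

saddle


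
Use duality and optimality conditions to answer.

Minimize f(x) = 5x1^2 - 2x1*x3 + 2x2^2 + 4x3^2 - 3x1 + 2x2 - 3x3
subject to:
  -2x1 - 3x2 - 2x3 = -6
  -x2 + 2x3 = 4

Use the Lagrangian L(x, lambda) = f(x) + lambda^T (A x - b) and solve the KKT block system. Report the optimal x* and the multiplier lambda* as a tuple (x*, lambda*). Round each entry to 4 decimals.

Form the Lagrangian:
  L(x, lambda) = (1/2) x^T Q x + c^T x + lambda^T (A x - b)
Stationarity (grad_x L = 0): Q x + c + A^T lambda = 0.
Primal feasibility: A x = b.

This gives the KKT block system:
  [ Q   A^T ] [ x     ]   [-c ]
  [ A    0  ] [ lambda ] = [ b ]

Solving the linear system:
  x*      = (1.06, -0.03, 1.985)
  lambda* = (1.815, -3.565)
  f(x*)   = 7.9775

x* = (1.06, -0.03, 1.985), lambda* = (1.815, -3.565)


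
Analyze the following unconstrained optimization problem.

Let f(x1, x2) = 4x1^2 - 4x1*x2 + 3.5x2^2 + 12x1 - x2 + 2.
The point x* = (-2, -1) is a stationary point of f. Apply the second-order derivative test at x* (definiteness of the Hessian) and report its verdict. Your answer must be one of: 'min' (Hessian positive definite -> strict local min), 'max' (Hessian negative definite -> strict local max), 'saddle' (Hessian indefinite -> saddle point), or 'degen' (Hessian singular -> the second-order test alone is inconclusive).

Compute the Hessian H = grad^2 f:
  H = [[8, -4], [-4, 7]]
Verify stationarity: grad f(x*) = H x* + g = (0, 0).
Eigenvalues of H: 3.4689, 11.5311.
Both eigenvalues > 0, so H is positive definite -> x* is a strict local min.

min


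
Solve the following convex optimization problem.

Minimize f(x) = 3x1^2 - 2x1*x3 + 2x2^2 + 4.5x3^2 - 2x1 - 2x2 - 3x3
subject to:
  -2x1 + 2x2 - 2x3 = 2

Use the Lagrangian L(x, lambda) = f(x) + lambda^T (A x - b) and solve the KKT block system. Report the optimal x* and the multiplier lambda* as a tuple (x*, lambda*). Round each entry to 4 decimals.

Form the Lagrangian:
  L(x, lambda) = (1/2) x^T Q x + c^T x + lambda^T (A x - b)
Stationarity (grad_x L = 0): Q x + c + A^T lambda = 0.
Primal feasibility: A x = b.

This gives the KKT block system:
  [ Q   A^T ] [ x     ]   [-c ]
  [ A    0  ] [ lambda ] = [ b ]

Solving the linear system:
  x*      = (-0.0159, 1.0635, 0.0794)
  lambda* = (-1.127)
  f(x*)   = -0.0397

x* = (-0.0159, 1.0635, 0.0794), lambda* = (-1.127)


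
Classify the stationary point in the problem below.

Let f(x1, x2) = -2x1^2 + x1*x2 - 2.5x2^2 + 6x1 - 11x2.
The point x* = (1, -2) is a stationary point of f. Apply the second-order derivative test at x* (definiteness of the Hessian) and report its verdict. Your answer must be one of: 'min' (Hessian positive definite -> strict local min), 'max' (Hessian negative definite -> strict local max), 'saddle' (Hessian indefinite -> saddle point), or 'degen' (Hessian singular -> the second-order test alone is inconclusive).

Compute the Hessian H = grad^2 f:
  H = [[-4, 1], [1, -5]]
Verify stationarity: grad f(x*) = H x* + g = (0, 0).
Eigenvalues of H: -5.618, -3.382.
Both eigenvalues < 0, so H is negative definite -> x* is a strict local max.

max


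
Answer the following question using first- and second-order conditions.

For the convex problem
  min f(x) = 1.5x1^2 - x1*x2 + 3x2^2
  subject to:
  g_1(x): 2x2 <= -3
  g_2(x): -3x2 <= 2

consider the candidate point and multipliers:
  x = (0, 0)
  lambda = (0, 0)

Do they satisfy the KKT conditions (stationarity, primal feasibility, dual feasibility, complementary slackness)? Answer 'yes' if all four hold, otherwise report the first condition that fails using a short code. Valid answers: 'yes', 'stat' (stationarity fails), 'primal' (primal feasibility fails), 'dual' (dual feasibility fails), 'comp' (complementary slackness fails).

Gradient of f: grad f(x) = Q x + c = (0, 0)
Constraint values g_i(x) = a_i^T x - b_i:
  g_1((0, 0)) = 3
  g_2((0, 0)) = -2
Stationarity residual: grad f(x) + sum_i lambda_i a_i = (0, 0)
  -> stationarity OK
Primal feasibility (all g_i <= 0): FAILS
Dual feasibility (all lambda_i >= 0): OK
Complementary slackness (lambda_i * g_i(x) = 0 for all i): OK

Verdict: the first failing condition is primal_feasibility -> primal.

primal


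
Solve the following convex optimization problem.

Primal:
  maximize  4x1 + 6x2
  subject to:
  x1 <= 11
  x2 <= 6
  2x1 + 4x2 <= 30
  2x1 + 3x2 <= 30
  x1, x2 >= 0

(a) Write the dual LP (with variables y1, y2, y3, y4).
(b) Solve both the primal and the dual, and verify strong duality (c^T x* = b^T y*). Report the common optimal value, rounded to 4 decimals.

The standard primal-dual pair for 'max c^T x s.t. A x <= b, x >= 0' is:
  Dual:  min b^T y  s.t.  A^T y >= c,  y >= 0.

So the dual LP is:
  minimize  11y1 + 6y2 + 30y3 + 30y4
  subject to:
    y1 + 2y3 + 2y4 >= 4
    y2 + 4y3 + 3y4 >= 6
    y1, y2, y3, y4 >= 0

Solving the primal: x* = (11, 2).
  primal value c^T x* = 56.
Solving the dual: y* = (1, 0, 1.5, 0).
  dual value b^T y* = 56.
Strong duality: c^T x* = b^T y*. Confirmed.

56


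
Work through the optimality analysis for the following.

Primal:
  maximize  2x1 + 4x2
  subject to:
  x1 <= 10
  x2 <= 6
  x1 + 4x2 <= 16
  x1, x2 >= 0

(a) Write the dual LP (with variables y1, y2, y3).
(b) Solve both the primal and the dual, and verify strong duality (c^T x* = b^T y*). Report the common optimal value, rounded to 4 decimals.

The standard primal-dual pair for 'max c^T x s.t. A x <= b, x >= 0' is:
  Dual:  min b^T y  s.t.  A^T y >= c,  y >= 0.

So the dual LP is:
  minimize  10y1 + 6y2 + 16y3
  subject to:
    y1 + y3 >= 2
    y2 + 4y3 >= 4
    y1, y2, y3 >= 0

Solving the primal: x* = (10, 1.5).
  primal value c^T x* = 26.
Solving the dual: y* = (1, 0, 1).
  dual value b^T y* = 26.
Strong duality: c^T x* = b^T y*. Confirmed.

26


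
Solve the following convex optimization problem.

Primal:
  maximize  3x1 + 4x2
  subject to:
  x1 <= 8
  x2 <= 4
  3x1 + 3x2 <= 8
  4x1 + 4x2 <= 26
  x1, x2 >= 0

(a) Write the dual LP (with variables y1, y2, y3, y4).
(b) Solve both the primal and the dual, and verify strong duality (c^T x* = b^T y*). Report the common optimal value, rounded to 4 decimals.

The standard primal-dual pair for 'max c^T x s.t. A x <= b, x >= 0' is:
  Dual:  min b^T y  s.t.  A^T y >= c,  y >= 0.

So the dual LP is:
  minimize  8y1 + 4y2 + 8y3 + 26y4
  subject to:
    y1 + 3y3 + 4y4 >= 3
    y2 + 3y3 + 4y4 >= 4
    y1, y2, y3, y4 >= 0

Solving the primal: x* = (0, 2.6667).
  primal value c^T x* = 10.6667.
Solving the dual: y* = (0, 0, 1.3333, 0).
  dual value b^T y* = 10.6667.
Strong duality: c^T x* = b^T y*. Confirmed.

10.6667


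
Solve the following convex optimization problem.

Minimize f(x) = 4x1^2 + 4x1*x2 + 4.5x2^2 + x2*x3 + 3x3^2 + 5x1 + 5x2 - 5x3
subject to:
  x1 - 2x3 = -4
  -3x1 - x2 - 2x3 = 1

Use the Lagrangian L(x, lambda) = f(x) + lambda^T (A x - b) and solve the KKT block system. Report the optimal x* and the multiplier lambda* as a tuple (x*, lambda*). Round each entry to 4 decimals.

Form the Lagrangian:
  L(x, lambda) = (1/2) x^T Q x + c^T x + lambda^T (A x - b)
Stationarity (grad_x L = 0): Q x + c + A^T lambda = 0.
Primal feasibility: A x = b.

This gives the KKT block system:
  [ Q   A^T ] [ x     ]   [-c ]
  [ A    0  ] [ lambda ] = [ b ]

Solving the linear system:
  x*      = (-1.1745, -0.3021, 1.4128)
  lambda* = (2.5915, -1.0043)
  f(x*)   = -1.5383

x* = (-1.1745, -0.3021, 1.4128), lambda* = (2.5915, -1.0043)


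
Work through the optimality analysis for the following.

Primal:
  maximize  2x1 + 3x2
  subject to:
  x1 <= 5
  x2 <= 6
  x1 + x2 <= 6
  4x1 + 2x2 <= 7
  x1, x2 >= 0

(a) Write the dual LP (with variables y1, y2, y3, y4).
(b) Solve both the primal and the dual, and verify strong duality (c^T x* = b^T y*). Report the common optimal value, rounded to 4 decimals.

The standard primal-dual pair for 'max c^T x s.t. A x <= b, x >= 0' is:
  Dual:  min b^T y  s.t.  A^T y >= c,  y >= 0.

So the dual LP is:
  minimize  5y1 + 6y2 + 6y3 + 7y4
  subject to:
    y1 + y3 + 4y4 >= 2
    y2 + y3 + 2y4 >= 3
    y1, y2, y3, y4 >= 0

Solving the primal: x* = (0, 3.5).
  primal value c^T x* = 10.5.
Solving the dual: y* = (0, 0, 0, 1.5).
  dual value b^T y* = 10.5.
Strong duality: c^T x* = b^T y*. Confirmed.

10.5


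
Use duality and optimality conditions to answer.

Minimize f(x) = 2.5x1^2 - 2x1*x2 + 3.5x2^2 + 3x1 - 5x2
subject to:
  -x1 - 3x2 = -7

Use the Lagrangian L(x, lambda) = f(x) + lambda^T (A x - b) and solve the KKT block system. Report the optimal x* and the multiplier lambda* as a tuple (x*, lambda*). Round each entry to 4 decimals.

Form the Lagrangian:
  L(x, lambda) = (1/2) x^T Q x + c^T x + lambda^T (A x - b)
Stationarity (grad_x L = 0): Q x + c + A^T lambda = 0.
Primal feasibility: A x = b.

This gives the KKT block system:
  [ Q   A^T ] [ x     ]   [-c ]
  [ A    0  ] [ lambda ] = [ b ]

Solving the linear system:
  x*      = (0.7656, 2.0781)
  lambda* = (2.6719)
  f(x*)   = 5.3047

x* = (0.7656, 2.0781), lambda* = (2.6719)


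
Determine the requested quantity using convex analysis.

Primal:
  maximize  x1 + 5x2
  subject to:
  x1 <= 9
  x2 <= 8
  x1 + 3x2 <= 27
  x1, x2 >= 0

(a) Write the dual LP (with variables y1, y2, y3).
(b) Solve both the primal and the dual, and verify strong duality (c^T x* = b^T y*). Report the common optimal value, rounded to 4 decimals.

The standard primal-dual pair for 'max c^T x s.t. A x <= b, x >= 0' is:
  Dual:  min b^T y  s.t.  A^T y >= c,  y >= 0.

So the dual LP is:
  minimize  9y1 + 8y2 + 27y3
  subject to:
    y1 + y3 >= 1
    y2 + 3y3 >= 5
    y1, y2, y3 >= 0

Solving the primal: x* = (3, 8).
  primal value c^T x* = 43.
Solving the dual: y* = (0, 2, 1).
  dual value b^T y* = 43.
Strong duality: c^T x* = b^T y*. Confirmed.

43


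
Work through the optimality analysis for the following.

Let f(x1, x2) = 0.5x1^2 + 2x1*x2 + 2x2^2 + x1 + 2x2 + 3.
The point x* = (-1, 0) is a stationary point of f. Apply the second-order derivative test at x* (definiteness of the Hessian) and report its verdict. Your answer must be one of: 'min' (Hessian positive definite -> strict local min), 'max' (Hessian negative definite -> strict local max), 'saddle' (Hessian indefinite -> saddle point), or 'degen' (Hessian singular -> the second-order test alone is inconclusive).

Compute the Hessian H = grad^2 f:
  H = [[1, 2], [2, 4]]
Verify stationarity: grad f(x*) = H x* + g = (0, 0).
Eigenvalues of H: 0, 5.
H has a zero eigenvalue (singular; positive semidefinite but not definite), so H is neither positive definite, negative definite, nor indefinite. The second-order test alone is inconclusive -> degen.
(Indeed, f is constant along the null direction of H through x*, so x* is not a strict local extremum.)

degen


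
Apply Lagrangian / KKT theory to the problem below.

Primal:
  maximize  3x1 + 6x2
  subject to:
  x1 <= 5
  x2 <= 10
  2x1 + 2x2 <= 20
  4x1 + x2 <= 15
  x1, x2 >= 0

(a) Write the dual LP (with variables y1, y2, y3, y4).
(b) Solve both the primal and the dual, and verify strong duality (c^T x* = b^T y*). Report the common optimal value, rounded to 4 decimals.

The standard primal-dual pair for 'max c^T x s.t. A x <= b, x >= 0' is:
  Dual:  min b^T y  s.t.  A^T y >= c,  y >= 0.

So the dual LP is:
  minimize  5y1 + 10y2 + 20y3 + 15y4
  subject to:
    y1 + 2y3 + 4y4 >= 3
    y2 + 2y3 + y4 >= 6
    y1, y2, y3, y4 >= 0

Solving the primal: x* = (0, 10).
  primal value c^T x* = 60.
Solving the dual: y* = (0, 3, 1.5, 0).
  dual value b^T y* = 60.
Strong duality: c^T x* = b^T y*. Confirmed.

60


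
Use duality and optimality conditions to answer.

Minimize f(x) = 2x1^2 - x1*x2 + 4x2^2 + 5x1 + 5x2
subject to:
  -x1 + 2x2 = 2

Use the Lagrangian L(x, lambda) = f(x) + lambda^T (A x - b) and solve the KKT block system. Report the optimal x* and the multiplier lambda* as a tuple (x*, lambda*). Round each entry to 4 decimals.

Form the Lagrangian:
  L(x, lambda) = (1/2) x^T Q x + c^T x + lambda^T (A x - b)
Stationarity (grad_x L = 0): Q x + c + A^T lambda = 0.
Primal feasibility: A x = b.

This gives the KKT block system:
  [ Q   A^T ] [ x     ]   [-c ]
  [ A    0  ] [ lambda ] = [ b ]

Solving the linear system:
  x*      = (-2.1, -0.05)
  lambda* = (-3.35)
  f(x*)   = -2.025

x* = (-2.1, -0.05), lambda* = (-3.35)


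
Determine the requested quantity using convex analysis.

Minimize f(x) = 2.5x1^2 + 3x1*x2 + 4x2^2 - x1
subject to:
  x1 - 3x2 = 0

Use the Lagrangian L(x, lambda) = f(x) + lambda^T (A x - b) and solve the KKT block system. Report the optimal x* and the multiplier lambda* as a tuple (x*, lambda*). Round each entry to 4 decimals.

Form the Lagrangian:
  L(x, lambda) = (1/2) x^T Q x + c^T x + lambda^T (A x - b)
Stationarity (grad_x L = 0): Q x + c + A^T lambda = 0.
Primal feasibility: A x = b.

This gives the KKT block system:
  [ Q   A^T ] [ x     ]   [-c ]
  [ A    0  ] [ lambda ] = [ b ]

Solving the linear system:
  x*      = (0.1268, 0.0423)
  lambda* = (0.2394)
  f(x*)   = -0.0634

x* = (0.1268, 0.0423), lambda* = (0.2394)


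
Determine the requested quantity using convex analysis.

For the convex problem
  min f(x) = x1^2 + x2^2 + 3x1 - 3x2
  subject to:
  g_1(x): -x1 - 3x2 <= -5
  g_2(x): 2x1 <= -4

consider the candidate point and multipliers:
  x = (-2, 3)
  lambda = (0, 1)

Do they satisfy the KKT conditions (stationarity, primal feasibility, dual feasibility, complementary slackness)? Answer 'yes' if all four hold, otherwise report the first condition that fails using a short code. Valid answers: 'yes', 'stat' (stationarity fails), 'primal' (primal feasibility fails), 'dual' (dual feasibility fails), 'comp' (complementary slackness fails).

Gradient of f: grad f(x) = Q x + c = (-1, 3)
Constraint values g_i(x) = a_i^T x - b_i:
  g_1((-2, 3)) = -2
  g_2((-2, 3)) = 0
Stationarity residual: grad f(x) + sum_i lambda_i a_i = (1, 3)
  -> stationarity FAILS
Primal feasibility (all g_i <= 0): OK
Dual feasibility (all lambda_i >= 0): OK
Complementary slackness (lambda_i * g_i(x) = 0 for all i): OK

Verdict: the first failing condition is stationarity -> stat.

stat


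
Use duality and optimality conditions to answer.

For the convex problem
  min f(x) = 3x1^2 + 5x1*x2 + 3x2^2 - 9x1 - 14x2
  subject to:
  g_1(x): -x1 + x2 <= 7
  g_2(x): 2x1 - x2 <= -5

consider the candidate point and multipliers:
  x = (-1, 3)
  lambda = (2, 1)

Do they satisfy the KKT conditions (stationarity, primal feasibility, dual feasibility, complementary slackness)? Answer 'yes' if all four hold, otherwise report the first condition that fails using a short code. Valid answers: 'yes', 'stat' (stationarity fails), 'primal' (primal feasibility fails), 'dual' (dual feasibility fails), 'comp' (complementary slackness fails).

Gradient of f: grad f(x) = Q x + c = (0, -1)
Constraint values g_i(x) = a_i^T x - b_i:
  g_1((-1, 3)) = -3
  g_2((-1, 3)) = 0
Stationarity residual: grad f(x) + sum_i lambda_i a_i = (0, 0)
  -> stationarity OK
Primal feasibility (all g_i <= 0): OK
Dual feasibility (all lambda_i >= 0): OK
Complementary slackness (lambda_i * g_i(x) = 0 for all i): FAILS

Verdict: the first failing condition is complementary_slackness -> comp.

comp
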